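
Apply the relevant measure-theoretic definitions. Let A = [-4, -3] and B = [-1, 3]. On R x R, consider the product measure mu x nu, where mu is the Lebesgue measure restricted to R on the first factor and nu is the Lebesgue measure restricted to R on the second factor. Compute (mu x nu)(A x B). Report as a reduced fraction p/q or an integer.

For a measurable rectangle A x B, the product measure satisfies
  (mu x nu)(A x B) = mu(A) * nu(B).
  mu(A) = 1.
  nu(B) = 4.
  (mu x nu)(A x B) = 1 * 4 = 4.

4


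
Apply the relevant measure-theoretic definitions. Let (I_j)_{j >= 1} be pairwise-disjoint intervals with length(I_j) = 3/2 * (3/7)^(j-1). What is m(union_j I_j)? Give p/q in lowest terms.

By countable additivity of the Lebesgue measure on pairwise disjoint measurable sets,
  m(union_{j >= 1} I_j) = sum_{j >= 1} m(I_j) = sum_{j >= 1} a * r^(j-1),
  with a = 3/2 and r = 3/7.
Since 0 < r = 3/7 < 1, the geometric series converges:
  sum_{j >= 1} a * r^(j-1) = a / (1 - r).
  = 3/2 / (1 - 3/7)
  = 3/2 / (4/7)
  = 21/8.

21/8


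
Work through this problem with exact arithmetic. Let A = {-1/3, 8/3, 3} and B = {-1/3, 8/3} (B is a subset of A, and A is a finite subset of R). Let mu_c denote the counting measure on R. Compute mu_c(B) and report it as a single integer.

Counting measure assigns mu_c(E) = |E| (number of elements) when E is finite.
B has 2 element(s), so mu_c(B) = 2.

2


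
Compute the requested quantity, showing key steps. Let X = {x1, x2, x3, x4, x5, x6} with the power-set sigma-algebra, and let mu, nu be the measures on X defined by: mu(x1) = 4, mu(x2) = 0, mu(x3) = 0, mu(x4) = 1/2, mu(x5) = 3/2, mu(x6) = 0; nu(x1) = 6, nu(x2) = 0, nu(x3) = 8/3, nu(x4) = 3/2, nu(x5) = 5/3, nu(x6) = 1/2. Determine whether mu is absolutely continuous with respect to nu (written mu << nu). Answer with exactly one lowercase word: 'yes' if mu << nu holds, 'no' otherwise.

mu << nu means: every nu-null measurable set is also mu-null; equivalently, for every atom x, if nu({x}) = 0 then mu({x}) = 0.
Checking each atom:
  x1: nu = 6 > 0 -> no constraint.
  x2: nu = 0, mu = 0 -> consistent with mu << nu.
  x3: nu = 8/3 > 0 -> no constraint.
  x4: nu = 3/2 > 0 -> no constraint.
  x5: nu = 5/3 > 0 -> no constraint.
  x6: nu = 1/2 > 0 -> no constraint.
No atom violates the condition. Therefore mu << nu.

yes


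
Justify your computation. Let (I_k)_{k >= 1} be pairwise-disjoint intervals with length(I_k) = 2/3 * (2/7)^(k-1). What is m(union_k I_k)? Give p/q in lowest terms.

By countable additivity of the Lebesgue measure on pairwise disjoint measurable sets,
  m(union_{k >= 1} I_k) = sum_{k >= 1} m(I_k) = sum_{k >= 1} a * r^(k-1),
  with a = 2/3 and r = 2/7.
Since 0 < r = 2/7 < 1, the geometric series converges:
  sum_{k >= 1} a * r^(k-1) = a / (1 - r).
  = 2/3 / (1 - 2/7)
  = 2/3 / (5/7)
  = 14/15.

14/15


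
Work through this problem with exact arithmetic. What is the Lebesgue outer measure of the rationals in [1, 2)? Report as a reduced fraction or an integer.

Q cap [1, 2) is countable; list its elements as q_1, q_2, ... . Fix eps > 0 and cover the k-th point by an interval of length eps * 2^(-k). The cover has total length eps * sum_{k>=1} 2^(-k) = eps, so by definition of outer measure m*(Q cap [1, 2)) <= eps. Since eps was arbitrary and m* >= 0, the outer measure is 0.

0


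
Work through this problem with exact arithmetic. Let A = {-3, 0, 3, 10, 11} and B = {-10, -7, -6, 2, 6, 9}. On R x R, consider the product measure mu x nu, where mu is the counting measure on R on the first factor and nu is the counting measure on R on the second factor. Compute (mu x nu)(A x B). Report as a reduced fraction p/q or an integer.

For a measurable rectangle A x B, the product measure satisfies
  (mu x nu)(A x B) = mu(A) * nu(B).
  mu(A) = 5.
  nu(B) = 6.
  (mu x nu)(A x B) = 5 * 6 = 30.

30


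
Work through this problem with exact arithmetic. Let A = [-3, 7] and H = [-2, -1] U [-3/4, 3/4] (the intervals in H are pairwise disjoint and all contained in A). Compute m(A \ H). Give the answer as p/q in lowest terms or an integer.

The ambient interval has length m(A) = 7 - (-3) = 10.
Since the holes are disjoint and sit inside A, by finite additivity
  m(H) = sum_i (b_i - a_i), and m(A \ H) = m(A) - m(H).
Computing the hole measures:
  m(H_1) = -1 - (-2) = 1.
  m(H_2) = 3/4 - (-3/4) = 3/2.
Summed: m(H) = 1 + 3/2 = 5/2.
So m(A \ H) = 10 - 5/2 = 15/2.

15/2


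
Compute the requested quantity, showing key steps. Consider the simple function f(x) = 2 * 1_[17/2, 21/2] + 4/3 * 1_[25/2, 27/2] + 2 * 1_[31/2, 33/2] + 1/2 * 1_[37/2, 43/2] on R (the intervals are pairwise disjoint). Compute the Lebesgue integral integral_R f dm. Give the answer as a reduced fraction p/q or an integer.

For a simple function f = sum_i c_i * 1_{A_i} with disjoint A_i,
  integral f dm = sum_i c_i * m(A_i).
Lengths of the A_i:
  m(A_1) = 21/2 - 17/2 = 2.
  m(A_2) = 27/2 - 25/2 = 1.
  m(A_3) = 33/2 - 31/2 = 1.
  m(A_4) = 43/2 - 37/2 = 3.
Contributions c_i * m(A_i):
  (2) * (2) = 4.
  (4/3) * (1) = 4/3.
  (2) * (1) = 2.
  (1/2) * (3) = 3/2.
Total: 4 + 4/3 + 2 + 3/2 = 53/6.

53/6


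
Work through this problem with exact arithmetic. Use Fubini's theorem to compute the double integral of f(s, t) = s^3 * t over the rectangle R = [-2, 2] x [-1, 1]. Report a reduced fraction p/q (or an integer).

f(s, t) is a tensor product of a function of s and a function of t, and both factors are bounded continuous (hence Lebesgue integrable) on the rectangle, so Fubini's theorem applies:
  integral_R f d(m x m) = (integral_a1^b1 s^3 ds) * (integral_a2^b2 t dt).
Inner integral in s: integral_{-2}^{2} s^3 ds = (2^4 - (-2)^4)/4
  = 0.
Inner integral in t: integral_{-1}^{1} t dt = (1^2 - (-1)^2)/2
  = 0.
Product: (0) * (0) = 0.

0


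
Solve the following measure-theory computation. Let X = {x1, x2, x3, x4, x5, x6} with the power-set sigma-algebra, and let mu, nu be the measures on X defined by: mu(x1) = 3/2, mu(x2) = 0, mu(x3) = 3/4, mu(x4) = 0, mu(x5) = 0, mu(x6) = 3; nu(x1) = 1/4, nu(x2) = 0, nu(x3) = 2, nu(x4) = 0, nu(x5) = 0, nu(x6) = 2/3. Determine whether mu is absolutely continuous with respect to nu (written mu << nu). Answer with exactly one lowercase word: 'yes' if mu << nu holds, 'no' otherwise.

mu << nu means: every nu-null measurable set is also mu-null; equivalently, for every atom x, if nu({x}) = 0 then mu({x}) = 0.
Checking each atom:
  x1: nu = 1/4 > 0 -> no constraint.
  x2: nu = 0, mu = 0 -> consistent with mu << nu.
  x3: nu = 2 > 0 -> no constraint.
  x4: nu = 0, mu = 0 -> consistent with mu << nu.
  x5: nu = 0, mu = 0 -> consistent with mu << nu.
  x6: nu = 2/3 > 0 -> no constraint.
No atom violates the condition. Therefore mu << nu.

yes


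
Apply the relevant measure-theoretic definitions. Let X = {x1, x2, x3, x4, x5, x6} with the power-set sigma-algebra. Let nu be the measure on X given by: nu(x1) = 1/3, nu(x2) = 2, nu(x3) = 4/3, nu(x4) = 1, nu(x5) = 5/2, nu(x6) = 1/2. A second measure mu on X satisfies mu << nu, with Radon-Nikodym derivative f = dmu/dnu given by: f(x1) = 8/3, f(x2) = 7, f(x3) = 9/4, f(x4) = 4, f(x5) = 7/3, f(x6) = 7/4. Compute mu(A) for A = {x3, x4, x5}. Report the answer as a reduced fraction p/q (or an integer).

By the defining property of the Radon-Nikodym derivative, for every measurable set A,
  mu(A) = integral_A f dnu.
Since nu is a discrete measure concentrated on the atoms of X, the integral over A reduces to the sum
  mu(A) = sum_{x in A} f(x) * nu({x}).
Computing each term:
  x3: f(x3) * nu(x3) = 9/4 * 4/3 = 3.
  x4: f(x4) * nu(x4) = 4 * 1 = 4.
  x5: f(x5) * nu(x5) = 7/3 * 5/2 = 35/6.
Summing: mu(A) = 3 + 4 + 35/6 = 77/6.

77/6


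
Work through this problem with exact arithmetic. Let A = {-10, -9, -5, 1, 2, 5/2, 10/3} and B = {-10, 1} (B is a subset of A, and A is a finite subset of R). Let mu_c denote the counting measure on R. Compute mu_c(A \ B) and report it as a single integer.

Counting measure assigns mu_c(E) = |E| (number of elements) when E is finite. For B subset A, A \ B is the set of elements of A not in B, so |A \ B| = |A| - |B|.
|A| = 7, |B| = 2, so mu_c(A \ B) = 7 - 2 = 5.

5


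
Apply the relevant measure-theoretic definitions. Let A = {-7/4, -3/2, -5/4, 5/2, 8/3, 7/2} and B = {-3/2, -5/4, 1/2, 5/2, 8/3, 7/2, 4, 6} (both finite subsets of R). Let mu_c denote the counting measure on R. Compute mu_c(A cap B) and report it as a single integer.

Counting measure on a finite set equals cardinality. mu_c(A cap B) = |A cap B| (elements appearing in both).
Enumerating the elements of A that also lie in B gives 5 element(s).
So mu_c(A cap B) = 5.

5


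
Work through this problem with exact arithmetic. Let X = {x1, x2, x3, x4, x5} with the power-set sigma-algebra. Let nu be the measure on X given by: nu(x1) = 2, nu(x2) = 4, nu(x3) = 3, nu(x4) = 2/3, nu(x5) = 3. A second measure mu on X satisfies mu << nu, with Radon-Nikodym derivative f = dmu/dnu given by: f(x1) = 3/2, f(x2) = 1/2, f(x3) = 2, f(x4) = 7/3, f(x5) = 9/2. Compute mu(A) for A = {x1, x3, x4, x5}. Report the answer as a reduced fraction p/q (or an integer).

By the defining property of the Radon-Nikodym derivative, for every measurable set A,
  mu(A) = integral_A f dnu.
Since nu is a discrete measure concentrated on the atoms of X, the integral over A reduces to the sum
  mu(A) = sum_{x in A} f(x) * nu({x}).
Computing each term:
  x1: f(x1) * nu(x1) = 3/2 * 2 = 3.
  x3: f(x3) * nu(x3) = 2 * 3 = 6.
  x4: f(x4) * nu(x4) = 7/3 * 2/3 = 14/9.
  x5: f(x5) * nu(x5) = 9/2 * 3 = 27/2.
Summing: mu(A) = 3 + 6 + 14/9 + 27/2 = 433/18.

433/18


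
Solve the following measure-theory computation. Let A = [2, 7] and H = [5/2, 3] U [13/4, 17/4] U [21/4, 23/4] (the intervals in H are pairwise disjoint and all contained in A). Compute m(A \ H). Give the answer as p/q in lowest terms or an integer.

The ambient interval has length m(A) = 7 - 2 = 5.
Since the holes are disjoint and sit inside A, by finite additivity
  m(H) = sum_i (b_i - a_i), and m(A \ H) = m(A) - m(H).
Computing the hole measures:
  m(H_1) = 3 - 5/2 = 1/2.
  m(H_2) = 17/4 - 13/4 = 1.
  m(H_3) = 23/4 - 21/4 = 1/2.
Summed: m(H) = 1/2 + 1 + 1/2 = 2.
So m(A \ H) = 5 - 2 = 3.

3


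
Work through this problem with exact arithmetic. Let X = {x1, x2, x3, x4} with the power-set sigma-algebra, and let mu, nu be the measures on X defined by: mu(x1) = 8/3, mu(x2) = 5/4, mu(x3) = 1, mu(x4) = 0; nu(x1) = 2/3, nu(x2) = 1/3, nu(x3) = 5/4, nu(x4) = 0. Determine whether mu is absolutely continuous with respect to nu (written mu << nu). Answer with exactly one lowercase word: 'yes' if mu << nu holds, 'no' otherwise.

mu << nu means: every nu-null measurable set is also mu-null; equivalently, for every atom x, if nu({x}) = 0 then mu({x}) = 0.
Checking each atom:
  x1: nu = 2/3 > 0 -> no constraint.
  x2: nu = 1/3 > 0 -> no constraint.
  x3: nu = 5/4 > 0 -> no constraint.
  x4: nu = 0, mu = 0 -> consistent with mu << nu.
No atom violates the condition. Therefore mu << nu.

yes


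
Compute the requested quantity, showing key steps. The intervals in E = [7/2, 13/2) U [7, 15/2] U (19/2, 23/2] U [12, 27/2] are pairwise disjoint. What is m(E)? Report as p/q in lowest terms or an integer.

For pairwise disjoint intervals, m(union_i I_i) = sum_i m(I_i),
and m is invariant under swapping open/closed endpoints (single points have measure 0).
So m(E) = sum_i (b_i - a_i).
  I_1 has length 13/2 - 7/2 = 3.
  I_2 has length 15/2 - 7 = 1/2.
  I_3 has length 23/2 - 19/2 = 2.
  I_4 has length 27/2 - 12 = 3/2.
Summing:
  m(E) = 3 + 1/2 + 2 + 3/2 = 7.

7


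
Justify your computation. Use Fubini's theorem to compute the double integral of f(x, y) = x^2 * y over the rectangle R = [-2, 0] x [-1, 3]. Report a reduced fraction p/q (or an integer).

f(x, y) is a tensor product of a function of x and a function of y, and both factors are bounded continuous (hence Lebesgue integrable) on the rectangle, so Fubini's theorem applies:
  integral_R f d(m x m) = (integral_a1^b1 x^2 dx) * (integral_a2^b2 y dy).
Inner integral in x: integral_{-2}^{0} x^2 dx = (0^3 - (-2)^3)/3
  = 8/3.
Inner integral in y: integral_{-1}^{3} y dy = (3^2 - (-1)^2)/2
  = 4.
Product: (8/3) * (4) = 32/3.

32/3


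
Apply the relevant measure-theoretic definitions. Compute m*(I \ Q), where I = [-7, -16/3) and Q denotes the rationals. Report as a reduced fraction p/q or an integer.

The interval I = [-7, -16/3) has m(I) = -16/3 - (-7) = 5/3 (endpoints are measure-zero, so open/closed/half-open agree). Write I = (I cap Q) u (I \ Q). The rationals in I are countable, so m*(I cap Q) = 0 (cover each rational by intervals whose total length is arbitrarily small). By countable subadditivity m*(I) <= m*(I cap Q) + m*(I \ Q), hence m*(I \ Q) >= m(I) = 5/3. The reverse inequality m*(I \ Q) <= m*(I) = 5/3 is trivial since (I \ Q) is a subset of I. Therefore m*(I \ Q) = 5/3.

5/3


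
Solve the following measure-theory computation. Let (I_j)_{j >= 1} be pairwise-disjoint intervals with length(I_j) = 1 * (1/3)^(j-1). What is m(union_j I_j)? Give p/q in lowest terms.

By countable additivity of the Lebesgue measure on pairwise disjoint measurable sets,
  m(union_{j >= 1} I_j) = sum_{j >= 1} m(I_j) = sum_{j >= 1} a * r^(j-1),
  with a = 1 and r = 1/3.
Since 0 < r = 1/3 < 1, the geometric series converges:
  sum_{j >= 1} a * r^(j-1) = a / (1 - r).
  = 1 / (1 - 1/3)
  = 1 / (2/3)
  = 3/2.

3/2


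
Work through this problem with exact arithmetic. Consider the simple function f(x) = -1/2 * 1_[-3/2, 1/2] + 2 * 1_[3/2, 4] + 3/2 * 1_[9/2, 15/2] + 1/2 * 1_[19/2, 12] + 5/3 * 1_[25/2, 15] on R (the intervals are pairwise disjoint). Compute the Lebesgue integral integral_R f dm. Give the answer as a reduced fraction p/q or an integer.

For a simple function f = sum_i c_i * 1_{A_i} with disjoint A_i,
  integral f dm = sum_i c_i * m(A_i).
Lengths of the A_i:
  m(A_1) = 1/2 - (-3/2) = 2.
  m(A_2) = 4 - 3/2 = 5/2.
  m(A_3) = 15/2 - 9/2 = 3.
  m(A_4) = 12 - 19/2 = 5/2.
  m(A_5) = 15 - 25/2 = 5/2.
Contributions c_i * m(A_i):
  (-1/2) * (2) = -1.
  (2) * (5/2) = 5.
  (3/2) * (3) = 9/2.
  (1/2) * (5/2) = 5/4.
  (5/3) * (5/2) = 25/6.
Total: -1 + 5 + 9/2 + 5/4 + 25/6 = 167/12.

167/12


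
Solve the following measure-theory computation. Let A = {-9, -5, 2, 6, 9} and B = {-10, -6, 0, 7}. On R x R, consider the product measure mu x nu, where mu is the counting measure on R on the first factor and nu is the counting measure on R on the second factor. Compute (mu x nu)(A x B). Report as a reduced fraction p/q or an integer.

For a measurable rectangle A x B, the product measure satisfies
  (mu x nu)(A x B) = mu(A) * nu(B).
  mu(A) = 5.
  nu(B) = 4.
  (mu x nu)(A x B) = 5 * 4 = 20.

20


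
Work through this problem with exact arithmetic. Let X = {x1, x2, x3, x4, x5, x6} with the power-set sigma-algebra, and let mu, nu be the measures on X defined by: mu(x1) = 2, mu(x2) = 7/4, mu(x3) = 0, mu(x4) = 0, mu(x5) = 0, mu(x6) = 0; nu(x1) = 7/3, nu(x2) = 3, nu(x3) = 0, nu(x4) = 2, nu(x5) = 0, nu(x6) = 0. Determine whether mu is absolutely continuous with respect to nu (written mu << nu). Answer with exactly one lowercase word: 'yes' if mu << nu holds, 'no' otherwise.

mu << nu means: every nu-null measurable set is also mu-null; equivalently, for every atom x, if nu({x}) = 0 then mu({x}) = 0.
Checking each atom:
  x1: nu = 7/3 > 0 -> no constraint.
  x2: nu = 3 > 0 -> no constraint.
  x3: nu = 0, mu = 0 -> consistent with mu << nu.
  x4: nu = 2 > 0 -> no constraint.
  x5: nu = 0, mu = 0 -> consistent with mu << nu.
  x6: nu = 0, mu = 0 -> consistent with mu << nu.
No atom violates the condition. Therefore mu << nu.

yes


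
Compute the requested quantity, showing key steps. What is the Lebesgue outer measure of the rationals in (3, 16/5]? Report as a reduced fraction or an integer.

E = Q cap (3, 16/5] is a subset of Q, which is countable. Enumerate Q = {q_1, q_2, ...}; for any eps > 0, cover q_k by the open interval (q_k - eps/2^(k+1), q_k + eps/2^(k+1)), of length eps/2^k. The total cover length is sum_{k>=1} eps/2^k = eps. Hence m*(E) <= m*(Q) <= eps for every eps > 0, and since outer measure is non-negative, m*(E) = 0.

0


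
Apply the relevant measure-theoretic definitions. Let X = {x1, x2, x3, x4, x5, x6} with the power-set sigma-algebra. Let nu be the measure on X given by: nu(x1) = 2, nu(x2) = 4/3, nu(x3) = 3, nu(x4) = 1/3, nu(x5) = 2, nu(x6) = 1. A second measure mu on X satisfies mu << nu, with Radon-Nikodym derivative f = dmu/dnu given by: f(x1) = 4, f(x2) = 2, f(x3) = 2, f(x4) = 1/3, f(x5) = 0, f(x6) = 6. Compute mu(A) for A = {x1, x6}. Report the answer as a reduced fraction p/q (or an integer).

By the defining property of the Radon-Nikodym derivative, for every measurable set A,
  mu(A) = integral_A f dnu.
Since nu is a discrete measure concentrated on the atoms of X, the integral over A reduces to the sum
  mu(A) = sum_{x in A} f(x) * nu({x}).
Computing each term:
  x1: f(x1) * nu(x1) = 4 * 2 = 8.
  x6: f(x6) * nu(x6) = 6 * 1 = 6.
Summing: mu(A) = 8 + 6 = 14.

14


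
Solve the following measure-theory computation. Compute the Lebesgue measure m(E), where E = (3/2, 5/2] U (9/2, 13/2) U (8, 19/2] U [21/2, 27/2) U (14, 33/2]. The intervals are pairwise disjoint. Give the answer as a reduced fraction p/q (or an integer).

For pairwise disjoint intervals, m(union_i I_i) = sum_i m(I_i),
and m is invariant under swapping open/closed endpoints (single points have measure 0).
So m(E) = sum_i (b_i - a_i).
  I_1 has length 5/2 - 3/2 = 1.
  I_2 has length 13/2 - 9/2 = 2.
  I_3 has length 19/2 - 8 = 3/2.
  I_4 has length 27/2 - 21/2 = 3.
  I_5 has length 33/2 - 14 = 5/2.
Summing:
  m(E) = 1 + 2 + 3/2 + 3 + 5/2 = 10.

10


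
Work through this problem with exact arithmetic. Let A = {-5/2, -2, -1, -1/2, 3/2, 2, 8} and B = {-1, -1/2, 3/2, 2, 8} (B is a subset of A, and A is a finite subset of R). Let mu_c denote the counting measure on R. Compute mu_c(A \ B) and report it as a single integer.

Counting measure assigns mu_c(E) = |E| (number of elements) when E is finite. For B subset A, A \ B is the set of elements of A not in B, so |A \ B| = |A| - |B|.
|A| = 7, |B| = 5, so mu_c(A \ B) = 7 - 5 = 2.

2


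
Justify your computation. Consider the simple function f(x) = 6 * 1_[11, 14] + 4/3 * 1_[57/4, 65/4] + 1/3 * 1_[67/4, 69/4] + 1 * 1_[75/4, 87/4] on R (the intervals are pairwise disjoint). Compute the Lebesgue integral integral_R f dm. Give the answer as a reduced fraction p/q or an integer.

For a simple function f = sum_i c_i * 1_{A_i} with disjoint A_i,
  integral f dm = sum_i c_i * m(A_i).
Lengths of the A_i:
  m(A_1) = 14 - 11 = 3.
  m(A_2) = 65/4 - 57/4 = 2.
  m(A_3) = 69/4 - 67/4 = 1/2.
  m(A_4) = 87/4 - 75/4 = 3.
Contributions c_i * m(A_i):
  (6) * (3) = 18.
  (4/3) * (2) = 8/3.
  (1/3) * (1/2) = 1/6.
  (1) * (3) = 3.
Total: 18 + 8/3 + 1/6 + 3 = 143/6.

143/6


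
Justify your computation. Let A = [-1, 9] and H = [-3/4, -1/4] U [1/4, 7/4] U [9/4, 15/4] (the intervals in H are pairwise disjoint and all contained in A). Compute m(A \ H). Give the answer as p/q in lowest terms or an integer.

The ambient interval has length m(A) = 9 - (-1) = 10.
Since the holes are disjoint and sit inside A, by finite additivity
  m(H) = sum_i (b_i - a_i), and m(A \ H) = m(A) - m(H).
Computing the hole measures:
  m(H_1) = -1/4 - (-3/4) = 1/2.
  m(H_2) = 7/4 - 1/4 = 3/2.
  m(H_3) = 15/4 - 9/4 = 3/2.
Summed: m(H) = 1/2 + 3/2 + 3/2 = 7/2.
So m(A \ H) = 10 - 7/2 = 13/2.

13/2


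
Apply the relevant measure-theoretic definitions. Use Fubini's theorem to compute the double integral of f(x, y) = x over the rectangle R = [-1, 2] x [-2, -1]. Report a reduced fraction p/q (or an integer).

f(x, y) is a tensor product of a function of x and a function of y, and both factors are bounded continuous (hence Lebesgue integrable) on the rectangle, so Fubini's theorem applies:
  integral_R f d(m x m) = (integral_a1^b1 x dx) * (integral_a2^b2 1 dy).
Inner integral in x: integral_{-1}^{2} x dx = (2^2 - (-1)^2)/2
  = 3/2.
Inner integral in y: integral_{-2}^{-1} 1 dy = ((-1)^1 - (-2)^1)/1
  = 1.
Product: (3/2) * (1) = 3/2.

3/2


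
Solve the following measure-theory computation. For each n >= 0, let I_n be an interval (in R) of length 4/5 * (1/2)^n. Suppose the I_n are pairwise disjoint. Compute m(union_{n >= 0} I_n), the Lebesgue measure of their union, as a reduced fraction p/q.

By countable additivity of the Lebesgue measure on pairwise disjoint measurable sets,
  m(union_{n >= 0} I_n) = sum_{n >= 0} m(I_n) = sum_{n >= 0} a * r^n,
  with a = 4/5 and r = 1/2.
Since 0 < r = 1/2 < 1, the geometric series converges:
  sum_{n >= 0} a * r^n = a / (1 - r).
  = 4/5 / (1 - 1/2)
  = 4/5 / (1/2)
  = 8/5.

8/5


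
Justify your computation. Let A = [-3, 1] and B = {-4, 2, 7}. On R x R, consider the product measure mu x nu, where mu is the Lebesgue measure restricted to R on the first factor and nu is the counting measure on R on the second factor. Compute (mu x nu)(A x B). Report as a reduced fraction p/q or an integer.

For a measurable rectangle A x B, the product measure satisfies
  (mu x nu)(A x B) = mu(A) * nu(B).
  mu(A) = 4.
  nu(B) = 3.
  (mu x nu)(A x B) = 4 * 3 = 12.

12


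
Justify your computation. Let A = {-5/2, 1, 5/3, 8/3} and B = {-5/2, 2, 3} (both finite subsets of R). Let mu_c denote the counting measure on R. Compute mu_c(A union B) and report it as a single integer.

Counting measure on a finite set equals cardinality. By inclusion-exclusion, |A union B| = |A| + |B| - |A cap B|.
|A| = 4, |B| = 3, |A cap B| = 1.
So mu_c(A union B) = 4 + 3 - 1 = 6.

6


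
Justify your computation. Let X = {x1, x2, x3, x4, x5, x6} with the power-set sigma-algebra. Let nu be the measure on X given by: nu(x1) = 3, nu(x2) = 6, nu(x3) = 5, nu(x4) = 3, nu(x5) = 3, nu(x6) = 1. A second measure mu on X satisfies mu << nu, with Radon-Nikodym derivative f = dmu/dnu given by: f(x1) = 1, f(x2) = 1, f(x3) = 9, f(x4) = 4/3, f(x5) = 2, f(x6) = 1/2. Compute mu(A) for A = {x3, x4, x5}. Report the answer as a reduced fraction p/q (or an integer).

By the defining property of the Radon-Nikodym derivative, for every measurable set A,
  mu(A) = integral_A f dnu.
Since nu is a discrete measure concentrated on the atoms of X, the integral over A reduces to the sum
  mu(A) = sum_{x in A} f(x) * nu({x}).
Computing each term:
  x3: f(x3) * nu(x3) = 9 * 5 = 45.
  x4: f(x4) * nu(x4) = 4/3 * 3 = 4.
  x5: f(x5) * nu(x5) = 2 * 3 = 6.
Summing: mu(A) = 45 + 4 + 6 = 55.

55


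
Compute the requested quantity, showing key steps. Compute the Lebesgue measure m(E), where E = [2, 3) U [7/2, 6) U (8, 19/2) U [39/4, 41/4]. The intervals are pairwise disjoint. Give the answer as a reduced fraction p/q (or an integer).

For pairwise disjoint intervals, m(union_i I_i) = sum_i m(I_i),
and m is invariant under swapping open/closed endpoints (single points have measure 0).
So m(E) = sum_i (b_i - a_i).
  I_1 has length 3 - 2 = 1.
  I_2 has length 6 - 7/2 = 5/2.
  I_3 has length 19/2 - 8 = 3/2.
  I_4 has length 41/4 - 39/4 = 1/2.
Summing:
  m(E) = 1 + 5/2 + 3/2 + 1/2 = 11/2.

11/2


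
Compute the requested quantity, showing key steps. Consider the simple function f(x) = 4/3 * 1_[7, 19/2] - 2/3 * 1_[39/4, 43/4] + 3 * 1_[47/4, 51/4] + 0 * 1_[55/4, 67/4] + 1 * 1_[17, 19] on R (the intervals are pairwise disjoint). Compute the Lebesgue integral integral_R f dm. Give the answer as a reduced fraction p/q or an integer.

For a simple function f = sum_i c_i * 1_{A_i} with disjoint A_i,
  integral f dm = sum_i c_i * m(A_i).
Lengths of the A_i:
  m(A_1) = 19/2 - 7 = 5/2.
  m(A_2) = 43/4 - 39/4 = 1.
  m(A_3) = 51/4 - 47/4 = 1.
  m(A_4) = 67/4 - 55/4 = 3.
  m(A_5) = 19 - 17 = 2.
Contributions c_i * m(A_i):
  (4/3) * (5/2) = 10/3.
  (-2/3) * (1) = -2/3.
  (3) * (1) = 3.
  (0) * (3) = 0.
  (1) * (2) = 2.
Total: 10/3 - 2/3 + 3 + 0 + 2 = 23/3.

23/3


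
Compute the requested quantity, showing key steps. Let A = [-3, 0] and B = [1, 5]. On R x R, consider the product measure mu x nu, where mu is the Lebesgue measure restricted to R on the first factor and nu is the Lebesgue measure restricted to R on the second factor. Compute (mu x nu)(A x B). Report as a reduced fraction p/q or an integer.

For a measurable rectangle A x B, the product measure satisfies
  (mu x nu)(A x B) = mu(A) * nu(B).
  mu(A) = 3.
  nu(B) = 4.
  (mu x nu)(A x B) = 3 * 4 = 12.

12


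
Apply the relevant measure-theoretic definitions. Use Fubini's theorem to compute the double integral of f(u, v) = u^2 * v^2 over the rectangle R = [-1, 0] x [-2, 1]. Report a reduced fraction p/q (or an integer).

f(u, v) is a tensor product of a function of u and a function of v, and both factors are bounded continuous (hence Lebesgue integrable) on the rectangle, so Fubini's theorem applies:
  integral_R f d(m x m) = (integral_a1^b1 u^2 du) * (integral_a2^b2 v^2 dv).
Inner integral in u: integral_{-1}^{0} u^2 du = (0^3 - (-1)^3)/3
  = 1/3.
Inner integral in v: integral_{-2}^{1} v^2 dv = (1^3 - (-2)^3)/3
  = 3.
Product: (1/3) * (3) = 1.

1


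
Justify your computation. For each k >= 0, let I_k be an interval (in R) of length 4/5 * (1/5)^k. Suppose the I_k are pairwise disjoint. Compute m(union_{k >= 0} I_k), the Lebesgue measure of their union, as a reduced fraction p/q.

By countable additivity of the Lebesgue measure on pairwise disjoint measurable sets,
  m(union_{k >= 0} I_k) = sum_{k >= 0} m(I_k) = sum_{k >= 0} a * r^k,
  with a = 4/5 and r = 1/5.
Since 0 < r = 1/5 < 1, the geometric series converges:
  sum_{k >= 0} a * r^k = a / (1 - r).
  = 4/5 / (1 - 1/5)
  = 4/5 / (4/5)
  = 1.

1


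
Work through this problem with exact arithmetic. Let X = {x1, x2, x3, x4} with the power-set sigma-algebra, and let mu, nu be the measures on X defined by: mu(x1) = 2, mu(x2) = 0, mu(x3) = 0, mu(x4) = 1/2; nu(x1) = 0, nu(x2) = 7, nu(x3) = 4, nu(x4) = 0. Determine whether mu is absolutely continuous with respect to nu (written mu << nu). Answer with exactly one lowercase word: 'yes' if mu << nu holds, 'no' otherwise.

mu << nu means: every nu-null measurable set is also mu-null; equivalently, for every atom x, if nu({x}) = 0 then mu({x}) = 0.
Checking each atom:
  x1: nu = 0, mu = 2 > 0 -> violates mu << nu.
  x2: nu = 7 > 0 -> no constraint.
  x3: nu = 4 > 0 -> no constraint.
  x4: nu = 0, mu = 1/2 > 0 -> violates mu << nu.
The atom(s) x1, x4 violate the condition (nu = 0 but mu > 0). Therefore mu is NOT absolutely continuous w.r.t. nu.

no


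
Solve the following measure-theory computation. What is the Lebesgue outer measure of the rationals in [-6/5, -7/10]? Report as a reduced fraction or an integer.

Q cap [-6/5, -7/10] is countable; list its elements as q_1, q_2, ... . Fix eps > 0 and cover the k-th point by an interval of length eps * 2^(-k). The cover has total length eps * sum_{k>=1} 2^(-k) = eps, so by definition of outer measure m*(Q cap [-6/5, -7/10]) <= eps. Since eps was arbitrary and m* >= 0, the outer measure is 0.

0


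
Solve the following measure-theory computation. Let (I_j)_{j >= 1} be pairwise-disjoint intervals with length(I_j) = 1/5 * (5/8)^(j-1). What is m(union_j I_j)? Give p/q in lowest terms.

By countable additivity of the Lebesgue measure on pairwise disjoint measurable sets,
  m(union_{j >= 1} I_j) = sum_{j >= 1} m(I_j) = sum_{j >= 1} a * r^(j-1),
  with a = 1/5 and r = 5/8.
Since 0 < r = 5/8 < 1, the geometric series converges:
  sum_{j >= 1} a * r^(j-1) = a / (1 - r).
  = 1/5 / (1 - 5/8)
  = 1/5 / (3/8)
  = 8/15.

8/15


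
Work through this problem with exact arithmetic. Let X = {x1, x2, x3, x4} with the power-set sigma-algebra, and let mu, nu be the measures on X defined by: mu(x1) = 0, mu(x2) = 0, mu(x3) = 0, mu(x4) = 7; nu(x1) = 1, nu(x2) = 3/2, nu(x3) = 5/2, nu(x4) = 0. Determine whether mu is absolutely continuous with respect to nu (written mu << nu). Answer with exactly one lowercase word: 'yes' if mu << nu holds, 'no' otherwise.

mu << nu means: every nu-null measurable set is also mu-null; equivalently, for every atom x, if nu({x}) = 0 then mu({x}) = 0.
Checking each atom:
  x1: nu = 1 > 0 -> no constraint.
  x2: nu = 3/2 > 0 -> no constraint.
  x3: nu = 5/2 > 0 -> no constraint.
  x4: nu = 0, mu = 7 > 0 -> violates mu << nu.
The atom(s) x4 violate the condition (nu = 0 but mu > 0). Therefore mu is NOT absolutely continuous w.r.t. nu.

no


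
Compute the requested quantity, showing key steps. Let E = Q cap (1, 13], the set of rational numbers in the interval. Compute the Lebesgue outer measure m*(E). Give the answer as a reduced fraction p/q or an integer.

The set Q cap (1, 13] is countable (a subset of the countable set Q). Lebesgue outer measure of any countable set is 0: each singleton {q} has m*({q}) = 0, and by countable subadditivity m*(union_k {q_k}) <= sum_k m*({q_k}) = sum_k 0 = 0. The reverse inequality m*(E) >= 0 is automatic. So m*(Q cap (1, 13]) = 0.

0


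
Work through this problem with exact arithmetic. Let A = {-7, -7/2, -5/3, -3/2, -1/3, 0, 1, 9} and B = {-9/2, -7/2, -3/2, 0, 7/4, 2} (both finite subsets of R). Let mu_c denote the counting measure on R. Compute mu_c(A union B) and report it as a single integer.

Counting measure on a finite set equals cardinality. By inclusion-exclusion, |A union B| = |A| + |B| - |A cap B|.
|A| = 8, |B| = 6, |A cap B| = 3.
So mu_c(A union B) = 8 + 6 - 3 = 11.

11


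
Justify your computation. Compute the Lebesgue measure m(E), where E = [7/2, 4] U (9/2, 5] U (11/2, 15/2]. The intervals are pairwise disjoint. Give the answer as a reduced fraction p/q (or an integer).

For pairwise disjoint intervals, m(union_i I_i) = sum_i m(I_i),
and m is invariant under swapping open/closed endpoints (single points have measure 0).
So m(E) = sum_i (b_i - a_i).
  I_1 has length 4 - 7/2 = 1/2.
  I_2 has length 5 - 9/2 = 1/2.
  I_3 has length 15/2 - 11/2 = 2.
Summing:
  m(E) = 1/2 + 1/2 + 2 = 3.

3


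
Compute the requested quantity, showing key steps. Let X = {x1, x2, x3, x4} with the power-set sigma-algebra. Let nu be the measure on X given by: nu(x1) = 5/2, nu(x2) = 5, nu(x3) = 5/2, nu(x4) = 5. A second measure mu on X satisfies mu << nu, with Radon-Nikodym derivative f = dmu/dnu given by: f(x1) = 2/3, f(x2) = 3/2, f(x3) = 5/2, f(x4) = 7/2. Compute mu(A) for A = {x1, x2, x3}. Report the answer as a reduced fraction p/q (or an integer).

By the defining property of the Radon-Nikodym derivative, for every measurable set A,
  mu(A) = integral_A f dnu.
Since nu is a discrete measure concentrated on the atoms of X, the integral over A reduces to the sum
  mu(A) = sum_{x in A} f(x) * nu({x}).
Computing each term:
  x1: f(x1) * nu(x1) = 2/3 * 5/2 = 5/3.
  x2: f(x2) * nu(x2) = 3/2 * 5 = 15/2.
  x3: f(x3) * nu(x3) = 5/2 * 5/2 = 25/4.
Summing: mu(A) = 5/3 + 15/2 + 25/4 = 185/12.

185/12


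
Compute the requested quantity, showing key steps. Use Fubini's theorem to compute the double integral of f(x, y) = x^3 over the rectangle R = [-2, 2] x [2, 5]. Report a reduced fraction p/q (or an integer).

f(x, y) is a tensor product of a function of x and a function of y, and both factors are bounded continuous (hence Lebesgue integrable) on the rectangle, so Fubini's theorem applies:
  integral_R f d(m x m) = (integral_a1^b1 x^3 dx) * (integral_a2^b2 1 dy).
Inner integral in x: integral_{-2}^{2} x^3 dx = (2^4 - (-2)^4)/4
  = 0.
Inner integral in y: integral_{2}^{5} 1 dy = (5^1 - 2^1)/1
  = 3.
Product: (0) * (3) = 0.

0


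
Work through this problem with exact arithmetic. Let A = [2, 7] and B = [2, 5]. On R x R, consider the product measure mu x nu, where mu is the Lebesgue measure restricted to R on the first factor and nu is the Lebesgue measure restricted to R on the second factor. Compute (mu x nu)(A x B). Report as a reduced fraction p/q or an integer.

For a measurable rectangle A x B, the product measure satisfies
  (mu x nu)(A x B) = mu(A) * nu(B).
  mu(A) = 5.
  nu(B) = 3.
  (mu x nu)(A x B) = 5 * 3 = 15.

15


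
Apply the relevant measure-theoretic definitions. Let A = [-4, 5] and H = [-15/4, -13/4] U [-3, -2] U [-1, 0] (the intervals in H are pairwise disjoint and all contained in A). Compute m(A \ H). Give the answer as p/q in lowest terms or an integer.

The ambient interval has length m(A) = 5 - (-4) = 9.
Since the holes are disjoint and sit inside A, by finite additivity
  m(H) = sum_i (b_i - a_i), and m(A \ H) = m(A) - m(H).
Computing the hole measures:
  m(H_1) = -13/4 - (-15/4) = 1/2.
  m(H_2) = -2 - (-3) = 1.
  m(H_3) = 0 - (-1) = 1.
Summed: m(H) = 1/2 + 1 + 1 = 5/2.
So m(A \ H) = 9 - 5/2 = 13/2.

13/2


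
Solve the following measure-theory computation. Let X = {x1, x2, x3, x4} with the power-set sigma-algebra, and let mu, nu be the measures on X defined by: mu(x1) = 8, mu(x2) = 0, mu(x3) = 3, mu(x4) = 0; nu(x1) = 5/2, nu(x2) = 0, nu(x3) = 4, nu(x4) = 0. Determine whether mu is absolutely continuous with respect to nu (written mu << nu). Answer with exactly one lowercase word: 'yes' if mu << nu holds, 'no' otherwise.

mu << nu means: every nu-null measurable set is also mu-null; equivalently, for every atom x, if nu({x}) = 0 then mu({x}) = 0.
Checking each atom:
  x1: nu = 5/2 > 0 -> no constraint.
  x2: nu = 0, mu = 0 -> consistent with mu << nu.
  x3: nu = 4 > 0 -> no constraint.
  x4: nu = 0, mu = 0 -> consistent with mu << nu.
No atom violates the condition. Therefore mu << nu.

yes


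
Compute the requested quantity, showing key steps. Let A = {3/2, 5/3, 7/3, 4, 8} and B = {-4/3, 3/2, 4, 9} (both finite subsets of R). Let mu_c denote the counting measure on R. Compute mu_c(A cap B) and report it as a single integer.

Counting measure on a finite set equals cardinality. mu_c(A cap B) = |A cap B| (elements appearing in both).
Enumerating the elements of A that also lie in B gives 2 element(s).
So mu_c(A cap B) = 2.

2


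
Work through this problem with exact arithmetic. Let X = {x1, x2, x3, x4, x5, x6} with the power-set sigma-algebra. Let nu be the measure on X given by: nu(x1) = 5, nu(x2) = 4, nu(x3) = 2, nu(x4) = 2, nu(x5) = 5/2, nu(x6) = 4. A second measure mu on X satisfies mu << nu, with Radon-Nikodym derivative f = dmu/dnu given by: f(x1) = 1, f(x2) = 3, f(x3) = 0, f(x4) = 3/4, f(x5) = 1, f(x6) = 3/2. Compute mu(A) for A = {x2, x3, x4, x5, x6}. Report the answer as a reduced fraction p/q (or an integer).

By the defining property of the Radon-Nikodym derivative, for every measurable set A,
  mu(A) = integral_A f dnu.
Since nu is a discrete measure concentrated on the atoms of X, the integral over A reduces to the sum
  mu(A) = sum_{x in A} f(x) * nu({x}).
Computing each term:
  x2: f(x2) * nu(x2) = 3 * 4 = 12.
  x3: f(x3) * nu(x3) = 0 * 2 = 0.
  x4: f(x4) * nu(x4) = 3/4 * 2 = 3/2.
  x5: f(x5) * nu(x5) = 1 * 5/2 = 5/2.
  x6: f(x6) * nu(x6) = 3/2 * 4 = 6.
Summing: mu(A) = 12 + 0 + 3/2 + 5/2 + 6 = 22.

22


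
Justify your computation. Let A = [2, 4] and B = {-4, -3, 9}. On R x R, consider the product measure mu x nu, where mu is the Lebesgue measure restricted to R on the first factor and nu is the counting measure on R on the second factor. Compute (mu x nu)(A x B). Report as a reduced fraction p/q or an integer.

For a measurable rectangle A x B, the product measure satisfies
  (mu x nu)(A x B) = mu(A) * nu(B).
  mu(A) = 2.
  nu(B) = 3.
  (mu x nu)(A x B) = 2 * 3 = 6.

6


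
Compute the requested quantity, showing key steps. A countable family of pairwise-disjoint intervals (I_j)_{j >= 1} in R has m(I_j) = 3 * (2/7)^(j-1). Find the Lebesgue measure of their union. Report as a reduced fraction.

By countable additivity of the Lebesgue measure on pairwise disjoint measurable sets,
  m(union_{j >= 1} I_j) = sum_{j >= 1} m(I_j) = sum_{j >= 1} a * r^(j-1),
  with a = 3 and r = 2/7.
Since 0 < r = 2/7 < 1, the geometric series converges:
  sum_{j >= 1} a * r^(j-1) = a / (1 - r).
  = 3 / (1 - 2/7)
  = 3 / (5/7)
  = 21/5.

21/5


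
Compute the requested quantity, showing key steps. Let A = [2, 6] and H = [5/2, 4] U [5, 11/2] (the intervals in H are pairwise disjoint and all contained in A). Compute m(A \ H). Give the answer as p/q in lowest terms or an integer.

The ambient interval has length m(A) = 6 - 2 = 4.
Since the holes are disjoint and sit inside A, by finite additivity
  m(H) = sum_i (b_i - a_i), and m(A \ H) = m(A) - m(H).
Computing the hole measures:
  m(H_1) = 4 - 5/2 = 3/2.
  m(H_2) = 11/2 - 5 = 1/2.
Summed: m(H) = 3/2 + 1/2 = 2.
So m(A \ H) = 4 - 2 = 2.

2


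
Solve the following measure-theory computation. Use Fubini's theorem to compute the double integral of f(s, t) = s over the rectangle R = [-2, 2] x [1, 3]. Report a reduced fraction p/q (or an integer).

f(s, t) is a tensor product of a function of s and a function of t, and both factors are bounded continuous (hence Lebesgue integrable) on the rectangle, so Fubini's theorem applies:
  integral_R f d(m x m) = (integral_a1^b1 s ds) * (integral_a2^b2 1 dt).
Inner integral in s: integral_{-2}^{2} s ds = (2^2 - (-2)^2)/2
  = 0.
Inner integral in t: integral_{1}^{3} 1 dt = (3^1 - 1^1)/1
  = 2.
Product: (0) * (2) = 0.

0


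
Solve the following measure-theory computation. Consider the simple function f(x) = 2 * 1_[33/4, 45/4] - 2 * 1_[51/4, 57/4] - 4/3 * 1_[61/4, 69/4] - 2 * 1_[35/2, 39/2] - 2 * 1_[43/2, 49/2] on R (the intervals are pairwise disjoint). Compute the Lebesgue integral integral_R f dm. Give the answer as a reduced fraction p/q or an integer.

For a simple function f = sum_i c_i * 1_{A_i} with disjoint A_i,
  integral f dm = sum_i c_i * m(A_i).
Lengths of the A_i:
  m(A_1) = 45/4 - 33/4 = 3.
  m(A_2) = 57/4 - 51/4 = 3/2.
  m(A_3) = 69/4 - 61/4 = 2.
  m(A_4) = 39/2 - 35/2 = 2.
  m(A_5) = 49/2 - 43/2 = 3.
Contributions c_i * m(A_i):
  (2) * (3) = 6.
  (-2) * (3/2) = -3.
  (-4/3) * (2) = -8/3.
  (-2) * (2) = -4.
  (-2) * (3) = -6.
Total: 6 - 3 - 8/3 - 4 - 6 = -29/3.

-29/3


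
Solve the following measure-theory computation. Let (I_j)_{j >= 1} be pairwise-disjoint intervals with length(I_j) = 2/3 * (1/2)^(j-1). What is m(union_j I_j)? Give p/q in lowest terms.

By countable additivity of the Lebesgue measure on pairwise disjoint measurable sets,
  m(union_{j >= 1} I_j) = sum_{j >= 1} m(I_j) = sum_{j >= 1} a * r^(j-1),
  with a = 2/3 and r = 1/2.
Since 0 < r = 1/2 < 1, the geometric series converges:
  sum_{j >= 1} a * r^(j-1) = a / (1 - r).
  = 2/3 / (1 - 1/2)
  = 2/3 / (1/2)
  = 4/3.

4/3


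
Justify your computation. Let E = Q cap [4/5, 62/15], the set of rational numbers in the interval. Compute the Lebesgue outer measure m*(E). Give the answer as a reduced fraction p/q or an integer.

E = Q cap [4/5, 62/15] is a subset of Q, which is countable. Enumerate Q = {q_1, q_2, ...}; for any eps > 0, cover q_k by the open interval (q_k - eps/2^(k+1), q_k + eps/2^(k+1)), of length eps/2^k. The total cover length is sum_{k>=1} eps/2^k = eps. Hence m*(E) <= m*(Q) <= eps for every eps > 0, and since outer measure is non-negative, m*(E) = 0.

0


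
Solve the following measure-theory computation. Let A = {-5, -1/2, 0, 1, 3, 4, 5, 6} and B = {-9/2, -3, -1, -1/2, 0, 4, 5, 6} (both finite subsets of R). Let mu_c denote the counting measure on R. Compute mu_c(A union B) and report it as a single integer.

Counting measure on a finite set equals cardinality. By inclusion-exclusion, |A union B| = |A| + |B| - |A cap B|.
|A| = 8, |B| = 8, |A cap B| = 5.
So mu_c(A union B) = 8 + 8 - 5 = 11.

11


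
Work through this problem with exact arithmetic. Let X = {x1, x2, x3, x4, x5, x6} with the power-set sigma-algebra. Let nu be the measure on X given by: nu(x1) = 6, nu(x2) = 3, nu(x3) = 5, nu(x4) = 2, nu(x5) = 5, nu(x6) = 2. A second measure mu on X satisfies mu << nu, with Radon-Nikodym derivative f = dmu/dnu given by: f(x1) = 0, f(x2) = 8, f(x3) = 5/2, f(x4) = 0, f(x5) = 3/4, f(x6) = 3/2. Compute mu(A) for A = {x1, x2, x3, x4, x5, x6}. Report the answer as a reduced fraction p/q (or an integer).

By the defining property of the Radon-Nikodym derivative, for every measurable set A,
  mu(A) = integral_A f dnu.
Since nu is a discrete measure concentrated on the atoms of X, the integral over A reduces to the sum
  mu(A) = sum_{x in A} f(x) * nu({x}).
Computing each term:
  x1: f(x1) * nu(x1) = 0 * 6 = 0.
  x2: f(x2) * nu(x2) = 8 * 3 = 24.
  x3: f(x3) * nu(x3) = 5/2 * 5 = 25/2.
  x4: f(x4) * nu(x4) = 0 * 2 = 0.
  x5: f(x5) * nu(x5) = 3/4 * 5 = 15/4.
  x6: f(x6) * nu(x6) = 3/2 * 2 = 3.
Summing: mu(A) = 0 + 24 + 25/2 + 0 + 15/4 + 3 = 173/4.

173/4
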